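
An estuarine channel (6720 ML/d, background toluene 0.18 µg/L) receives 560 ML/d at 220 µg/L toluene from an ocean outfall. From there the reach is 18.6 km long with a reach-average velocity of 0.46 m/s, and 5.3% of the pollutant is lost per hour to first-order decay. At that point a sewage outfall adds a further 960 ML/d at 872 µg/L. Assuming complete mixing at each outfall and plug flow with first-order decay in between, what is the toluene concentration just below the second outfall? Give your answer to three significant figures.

Mixed concentration C = ΣQC/ΣQ = (6720·0.1800 + 560.0·220.0) / 7280 = 124400/7280 = 17.09 µg/L; combined flow 7280 ML/d.
Travel time t = 18.6·1000 / 0.46 = 40430 s = 11.23 h.
5.3%/h lost → k = −ln(1 − 0.053) = 0.05446 h⁻¹.
Applying C = C₀e^(−kt): 17.09 × 0.5425 = 9.270 µg/L.
At the second outfall, C = (7280·9.270 + 960.0·872.0) / (7280 + 960.0) = 109.8 µg/L.

110 µg/L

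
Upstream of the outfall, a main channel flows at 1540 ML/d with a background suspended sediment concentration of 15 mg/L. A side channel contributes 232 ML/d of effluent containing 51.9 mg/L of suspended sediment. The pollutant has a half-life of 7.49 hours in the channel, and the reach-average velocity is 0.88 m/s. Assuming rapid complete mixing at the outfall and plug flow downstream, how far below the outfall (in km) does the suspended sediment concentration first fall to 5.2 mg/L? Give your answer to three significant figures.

45.8 km

Mixed concentration C = ΣQC/ΣQ = (1540·15.00 + 232.0·51.90) / 1772 = 35140/1772 = 19.83 mg/L.
Half-life 7.49 h → k = ln 2 / 7.49 = 0.09254 h⁻¹ = 2.221 d⁻¹.
Set 19.83·exp(−k·t) = 5.2 → t = ln(19.83/5.2)/k = 52070 s = 14.46 h.
Distance = v·t = 0.88·52070 = 45820 m = 45.82 km.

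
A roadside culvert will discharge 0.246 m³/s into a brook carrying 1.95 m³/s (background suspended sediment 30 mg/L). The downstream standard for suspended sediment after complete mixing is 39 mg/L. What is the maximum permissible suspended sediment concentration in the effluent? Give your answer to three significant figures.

At the limit, (Qr·Cr + Qe·Cₑ)/(Qr + Qe) = 39:
Cₑ = (2.196·39 − 1.950·30.00) / 0.2460 = 110.3 mg/L.

110 mg/L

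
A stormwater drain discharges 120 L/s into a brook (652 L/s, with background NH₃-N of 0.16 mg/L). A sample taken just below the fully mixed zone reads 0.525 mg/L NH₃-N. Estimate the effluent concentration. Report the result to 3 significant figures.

Mass balance: 652.0·0.1600 + 120.0·Cₑ = 772.0·0.5250
→ Cₑ = (772.0·0.5250 − 652.0·0.1600) / 120.0 = 2.508 mg/L.

2.51 mg/L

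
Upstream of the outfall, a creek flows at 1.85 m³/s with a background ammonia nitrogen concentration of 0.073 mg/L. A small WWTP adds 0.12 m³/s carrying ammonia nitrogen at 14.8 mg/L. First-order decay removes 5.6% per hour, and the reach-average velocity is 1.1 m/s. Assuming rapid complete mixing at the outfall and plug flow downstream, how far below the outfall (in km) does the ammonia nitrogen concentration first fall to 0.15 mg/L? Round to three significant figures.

Mixed concentration C = ΣQC/ΣQ = (1.850·0.07300 + 0.1200·14.80) / 1.970 = 1.911/1.970 = 0.9701 mg/L.
5.6%/h lost → k = −ln(1 − 0.056) = 0.05763 h⁻¹.
Set 0.9701·exp(−k·t) = 0.15 → t = ln(0.9701/0.15)/k = 116600 s = 32.39 h.
Distance = v·t = 1.1·116600 = 128300 m = 128.3 km.

128 km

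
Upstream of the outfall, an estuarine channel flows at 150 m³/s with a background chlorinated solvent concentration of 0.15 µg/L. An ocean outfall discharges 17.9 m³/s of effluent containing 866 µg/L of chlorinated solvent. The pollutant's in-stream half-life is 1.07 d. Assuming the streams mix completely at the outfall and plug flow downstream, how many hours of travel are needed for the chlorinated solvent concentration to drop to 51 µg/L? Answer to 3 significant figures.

22.0 h

Conservation of mass: C = (150.0·0.1500 + 17.90·866.0) / 167.9 = 15520/167.9 = 92.46 µg/L.
Half-life 1.07 d → k = ln 2 / 1.07 = 0.6478 d⁻¹.
92.46·exp(−k·t) = 51 → t = ln(92.46/51)/k = 79350 s = 22.04 h.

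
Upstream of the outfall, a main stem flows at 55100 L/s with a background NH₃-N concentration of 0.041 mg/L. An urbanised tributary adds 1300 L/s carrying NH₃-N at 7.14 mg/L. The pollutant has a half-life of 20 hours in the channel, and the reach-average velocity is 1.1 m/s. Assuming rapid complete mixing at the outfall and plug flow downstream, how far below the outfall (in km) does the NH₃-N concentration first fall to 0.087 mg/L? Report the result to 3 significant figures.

97.7 km

Mass balance: C = (55100·0.04100 + 1300·7.140) / 56400 = 11540/56400 = 0.2046 mg/L.
Half-life 20 h → k = ln 2 / 20 = 0.03466 h⁻¹ = 0.8318 d⁻¹.
Set 0.2046·exp(−k·t) = 0.087 → t = ln(0.2046/0.087)/k = 88840 s = 24.68 h.
Distance = v·t = 1.1·88840 = 97730 m = 97.73 km.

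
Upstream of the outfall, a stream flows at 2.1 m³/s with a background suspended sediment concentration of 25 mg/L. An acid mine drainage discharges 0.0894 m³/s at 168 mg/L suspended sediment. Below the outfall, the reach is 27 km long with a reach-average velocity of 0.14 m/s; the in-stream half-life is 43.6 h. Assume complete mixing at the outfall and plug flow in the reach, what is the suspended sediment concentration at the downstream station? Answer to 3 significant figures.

13.2 mg/L

After mixing, C = (2.100·25.00 + 0.08940·168.0) / 2.189 = 67.52/2.189 = 30.84 mg/L.
Travel time t = 27·1000 / 0.14 = 192900 s = 53.57 h.
Half-life 43.6 h → k = ln 2 / 43.6 = 0.01590 h⁻¹ = 0.3815 d⁻¹.
Applying C = C₀e^(−kt): 30.84 × 0.4267 = 13.16 mg/L.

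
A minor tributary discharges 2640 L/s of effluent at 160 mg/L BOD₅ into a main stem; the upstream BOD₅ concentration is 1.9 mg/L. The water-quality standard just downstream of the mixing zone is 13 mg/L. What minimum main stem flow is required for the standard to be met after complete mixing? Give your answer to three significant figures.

Set C_mix = 13: (Q·1.900 + 2640·160.0) / (Q + 2640) = 13
→ Q = 2640·(160.0 − 13)/(13 − 1.900) = 34960 L/s.

35000 L/s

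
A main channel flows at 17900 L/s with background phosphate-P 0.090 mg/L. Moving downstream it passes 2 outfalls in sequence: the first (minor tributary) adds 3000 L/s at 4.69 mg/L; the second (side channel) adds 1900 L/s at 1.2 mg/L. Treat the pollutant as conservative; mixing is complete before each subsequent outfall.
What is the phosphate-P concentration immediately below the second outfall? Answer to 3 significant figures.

After outfall 1: Q = 17900 + 3000 = 20900 L/s; C = (17900·0.09000 + 3000·4.690)/20900 = 0.7503 mg/L.
After outfall 2: Q = 20900 + 1900 = 22800 L/s; C = (20900·0.7503 + 1900·1.200)/22800 = 0.7878 mg/L.

0.788 mg/L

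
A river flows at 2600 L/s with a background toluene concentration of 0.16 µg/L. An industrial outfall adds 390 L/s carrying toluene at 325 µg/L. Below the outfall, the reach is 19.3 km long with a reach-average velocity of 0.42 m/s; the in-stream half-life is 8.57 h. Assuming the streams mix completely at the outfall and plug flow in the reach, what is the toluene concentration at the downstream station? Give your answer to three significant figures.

15.1 µg/L

Conservation of mass: C = (2600·0.1600 + 390.0·325.0) / 2990 = 127200/2990 = 42.53 µg/L.
Travel time t = 19.3·1000 / 0.42 = 45950 s = 12.76 h.
Half-life 8.57 h → k = ln 2 / 8.57 = 0.08088 h⁻¹ = 1.941 d⁻¹.
Applying C = C₀e^(−kt): 42.53 × 0.3561 = 15.15 µg/L.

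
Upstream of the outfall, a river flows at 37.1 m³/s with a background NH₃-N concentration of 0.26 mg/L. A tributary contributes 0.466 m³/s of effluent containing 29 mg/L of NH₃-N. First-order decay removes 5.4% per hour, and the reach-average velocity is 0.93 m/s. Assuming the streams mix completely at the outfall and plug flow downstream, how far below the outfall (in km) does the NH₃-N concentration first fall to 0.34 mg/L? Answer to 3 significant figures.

Flow-weighted average: C = (37.10·0.2600 + 0.4660·29.00) / 37.57 = 23.16/37.57 = 0.6165 mg/L.
5.4%/h lost → k = −ln(1 − 0.054) = 0.05551 h⁻¹.
Set 0.6165·exp(−k·t) = 0.34 → t = ln(0.6165/0.34)/k = 38590 s = 10.72 h.
Distance = v·t = 0.93·38590 = 35890 m = 35.89 km.

35.9 km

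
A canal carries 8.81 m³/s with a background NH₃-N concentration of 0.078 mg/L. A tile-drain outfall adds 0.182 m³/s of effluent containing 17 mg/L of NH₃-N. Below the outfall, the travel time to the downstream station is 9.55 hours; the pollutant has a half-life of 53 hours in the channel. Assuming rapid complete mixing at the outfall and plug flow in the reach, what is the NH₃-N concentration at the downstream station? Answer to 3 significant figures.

0.371 mg/L

Conservation of mass: C = (8.810·0.07800 + 0.1820·17.00) / 8.992 = 3.781/8.992 = 0.4205 mg/L.
Half-life 53 h → k = ln 2 / 53 = 0.01308 h⁻¹ = 0.3139 d⁻¹.
First-order decay: C = 0.4205·exp(−k·t) = 0.4205·0.8826 = 0.3711 mg/L.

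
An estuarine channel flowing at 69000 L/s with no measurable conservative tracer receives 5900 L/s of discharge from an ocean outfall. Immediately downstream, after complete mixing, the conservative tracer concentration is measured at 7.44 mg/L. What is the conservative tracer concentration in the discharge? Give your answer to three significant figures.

Mass balance: 69000·0 + 5900·Cₑ = 74900·7.440
→ Cₑ = (74900·7.440 − 69000·0) / 5900 = 94.45 mg/L.

94.5 mg/L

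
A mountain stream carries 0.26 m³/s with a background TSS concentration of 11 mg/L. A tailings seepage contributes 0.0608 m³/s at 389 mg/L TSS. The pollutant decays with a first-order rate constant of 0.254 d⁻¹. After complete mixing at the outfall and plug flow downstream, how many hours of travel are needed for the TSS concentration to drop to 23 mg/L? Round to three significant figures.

After mixing, C = (0.2600·11.00 + 0.06080·389.0) / 0.3208 = 26.51/0.3208 = 82.64 mg/L.
82.64·exp(−k·t) = 23 → t = ln(82.64/23)/k = 435100 s = 120.9 h.

121 h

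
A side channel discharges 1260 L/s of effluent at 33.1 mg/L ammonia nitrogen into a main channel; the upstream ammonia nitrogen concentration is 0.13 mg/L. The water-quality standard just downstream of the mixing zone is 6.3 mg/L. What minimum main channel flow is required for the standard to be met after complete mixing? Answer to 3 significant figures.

Set C_mix = 6.3: (Q·0.1300 + 1260·33.10) / (Q + 1260) = 6.3
→ Q = 1260·(33.10 − 6.3)/(6.3 − 0.1300) = 5473 L/s.

5470 L/s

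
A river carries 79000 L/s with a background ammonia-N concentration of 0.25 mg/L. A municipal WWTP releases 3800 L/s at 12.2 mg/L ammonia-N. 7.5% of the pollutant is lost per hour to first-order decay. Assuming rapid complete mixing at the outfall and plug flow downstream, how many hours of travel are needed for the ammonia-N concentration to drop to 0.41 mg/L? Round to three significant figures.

8.55 h

After mixing, C = (79000·0.2500 + 3800·12.20) / 82800 = 66110/82800 = 0.7984 mg/L.
7.5%/h lost → k = −ln(1 − 0.075) = 0.07796 h⁻¹.
0.7984·exp(−k·t) = 0.41 → t = ln(0.7984/0.41)/k = 30780 s = 8.549 h.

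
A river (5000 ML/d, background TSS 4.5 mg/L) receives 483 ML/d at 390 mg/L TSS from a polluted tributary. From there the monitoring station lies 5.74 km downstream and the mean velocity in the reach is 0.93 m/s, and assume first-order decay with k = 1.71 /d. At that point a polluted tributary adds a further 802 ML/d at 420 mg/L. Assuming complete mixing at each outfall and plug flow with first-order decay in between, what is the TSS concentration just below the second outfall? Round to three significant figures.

Mass balance: C = (5000·4.500 + 483.0·390.0) / 5483 = 210900/5483 = 38.46 mg/L; combined flow 5483 ML/d.
Travel time t = 5.74·1000 / 0.93 = 6172 s = 1.714 h.
Applying C = C₀e^(−kt): 38.46 × 0.8850 = 34.04 mg/L.
At the second outfall, C = (5483·34.04 + 802.0·420.0) / (5483 + 802.0) = 83.29 mg/L.

83.3 mg/L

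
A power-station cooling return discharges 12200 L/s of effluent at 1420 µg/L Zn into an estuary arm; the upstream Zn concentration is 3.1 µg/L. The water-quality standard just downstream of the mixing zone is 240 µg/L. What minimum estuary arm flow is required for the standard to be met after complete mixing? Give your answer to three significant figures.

60800 L/s

Set C_mix = 240: (Q·3.100 + 12200·1420) / (Q + 12200) = 240
→ Q = 12200·(1420 − 240)/(240 − 3.100) = 60770 L/s.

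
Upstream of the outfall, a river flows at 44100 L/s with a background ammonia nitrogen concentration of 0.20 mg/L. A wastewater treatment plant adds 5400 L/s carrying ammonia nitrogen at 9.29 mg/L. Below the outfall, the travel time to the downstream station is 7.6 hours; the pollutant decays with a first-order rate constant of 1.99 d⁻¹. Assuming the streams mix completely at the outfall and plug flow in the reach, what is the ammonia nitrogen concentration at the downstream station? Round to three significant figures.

Conservation of mass: C = (44100·0.2000 + 5400·9.290) / 49500 = 58990/49500 = 1.192 mg/L.
Decay over the reach: 1.192·exp(−kt) = 1.192·0.5325 = 0.6345 mg/L.

0.635 mg/L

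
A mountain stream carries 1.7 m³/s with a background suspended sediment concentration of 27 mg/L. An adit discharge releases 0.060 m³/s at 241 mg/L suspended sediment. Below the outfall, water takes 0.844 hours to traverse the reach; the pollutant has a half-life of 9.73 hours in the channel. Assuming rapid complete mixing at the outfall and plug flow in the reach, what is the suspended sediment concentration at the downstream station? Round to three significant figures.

Mixed concentration C = ΣQC/ΣQ = (1.700·27.00 + 0.06000·241.0) / 1.760 = 60.36/1.760 = 34.30 mg/L.
Half-life 9.73 h → k = ln 2 / 9.73 = 0.07124 h⁻¹ = 1.710 d⁻¹.
Decay over the reach: 34.30·exp(−kt) = 34.30·0.9416 = 32.29 mg/L.

32.3 mg/L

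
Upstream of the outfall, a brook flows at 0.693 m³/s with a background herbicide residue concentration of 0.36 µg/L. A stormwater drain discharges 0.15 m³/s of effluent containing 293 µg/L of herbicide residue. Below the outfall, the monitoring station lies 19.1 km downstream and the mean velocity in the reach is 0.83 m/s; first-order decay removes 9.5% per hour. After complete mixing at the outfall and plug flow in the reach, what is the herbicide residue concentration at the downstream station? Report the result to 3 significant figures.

27.7 µg/L

Flow-weighted average: C = (0.6930·0.3600 + 0.1500·293.0) / 0.8430 = 44.20/0.8430 = 52.43 µg/L.
Travel time t = 19.1·1000 / 0.83 = 23010 s = 6.392 h.
9.5%/h lost → k = −ln(1 − 0.095) = 0.09982 h⁻¹.
After decay, C = 52.43 × e^(−kt) = 52.43 × 0.5283 = 27.70 µg/L.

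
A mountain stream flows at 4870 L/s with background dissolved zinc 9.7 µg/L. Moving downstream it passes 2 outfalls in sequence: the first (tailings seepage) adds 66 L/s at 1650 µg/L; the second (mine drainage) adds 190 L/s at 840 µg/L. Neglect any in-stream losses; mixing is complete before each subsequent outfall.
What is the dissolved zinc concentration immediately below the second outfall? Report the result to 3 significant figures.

61.6 µg/L

Below outfall 1: Q → 4936 L/s, C = (4870·9.700 + 66.00·1650)/4936 = 31.63 µg/L.
Below outfall 2: Q → 5126 L/s, C = (4936·31.63 + 190.0·840.0)/5126 = 61.60 µg/L.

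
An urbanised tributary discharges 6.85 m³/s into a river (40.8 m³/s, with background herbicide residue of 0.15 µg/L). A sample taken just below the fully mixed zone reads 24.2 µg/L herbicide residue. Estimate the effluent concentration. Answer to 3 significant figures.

167 µg/L

Mass balance: 40.80·0.1500 + 6.850·Cₑ = 47.65·24.20
→ Cₑ = (47.65·24.20 − 40.80·0.1500) / 6.850 = 167.4 µg/L.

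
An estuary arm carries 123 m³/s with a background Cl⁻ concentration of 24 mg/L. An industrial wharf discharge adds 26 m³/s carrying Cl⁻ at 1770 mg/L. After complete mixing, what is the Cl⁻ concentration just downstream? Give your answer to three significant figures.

329 mg/L

Mass balance: C = (123.0·24.00 + 26.00·1770) / 149.0 = 48970/149.0 = 328.7 mg/L.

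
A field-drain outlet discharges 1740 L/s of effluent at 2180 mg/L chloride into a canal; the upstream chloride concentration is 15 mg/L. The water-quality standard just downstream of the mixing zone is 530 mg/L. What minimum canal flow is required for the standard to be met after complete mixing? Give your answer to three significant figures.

5570 L/s

Set C_mix = 530: (Q·15.00 + 1740·2180) / (Q + 1740) = 530
→ Q = 1740·(2180 − 530)/(530 − 15.00) = 5575 L/s.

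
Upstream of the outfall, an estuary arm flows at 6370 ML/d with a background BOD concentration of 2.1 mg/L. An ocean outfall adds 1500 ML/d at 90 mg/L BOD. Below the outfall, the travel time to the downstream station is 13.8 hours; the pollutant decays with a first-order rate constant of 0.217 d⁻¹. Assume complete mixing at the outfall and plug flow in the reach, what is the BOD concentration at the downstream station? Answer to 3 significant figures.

Mixed concentration C = ΣQC/ΣQ = (6370·2.100 + 1500·90.00) / 7870 = 148400/7870 = 18.85 mg/L.
First-order decay: C = 18.85·exp(−k·t) = 18.85·0.8827 = 16.64 mg/L.

16.6 mg/L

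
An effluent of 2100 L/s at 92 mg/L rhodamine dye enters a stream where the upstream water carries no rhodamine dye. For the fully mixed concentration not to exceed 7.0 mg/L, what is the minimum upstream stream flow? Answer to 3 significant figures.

Set C_mix = 7.0: (Q·0 + 2100·92.00) / (Q + 2100) = 7.0
→ Q = 2100·(92.00 − 7.0)/(7.0 − 0) = 25500 L/s.

25500 L/s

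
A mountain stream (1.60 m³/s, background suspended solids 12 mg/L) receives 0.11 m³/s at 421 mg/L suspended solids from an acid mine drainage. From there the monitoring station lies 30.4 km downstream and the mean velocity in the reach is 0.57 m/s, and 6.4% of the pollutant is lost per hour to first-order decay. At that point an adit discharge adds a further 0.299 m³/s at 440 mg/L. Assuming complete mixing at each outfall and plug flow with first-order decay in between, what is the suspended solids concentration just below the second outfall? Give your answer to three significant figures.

Mixed concentration C = ΣQC/ΣQ = (1.600·12.00 + 0.1100·421.0) / 1.710 = 65.51/1.710 = 38.31 mg/L; combined flow 1.710 m³/s.
Travel time t = 30.4·1000 / 0.57 = 53330 s = 14.81 h.
6.4%/h lost → k = −ln(1 − 0.064) = 0.06614 h⁻¹.
Applying C = C₀e^(−kt): 38.31 × 0.3754 = 14.38 mg/L.
Second outfall: C = (1.710·14.38 + 0.2990·440.0)/2.009 = 77.73 mg/L.

77.7 mg/L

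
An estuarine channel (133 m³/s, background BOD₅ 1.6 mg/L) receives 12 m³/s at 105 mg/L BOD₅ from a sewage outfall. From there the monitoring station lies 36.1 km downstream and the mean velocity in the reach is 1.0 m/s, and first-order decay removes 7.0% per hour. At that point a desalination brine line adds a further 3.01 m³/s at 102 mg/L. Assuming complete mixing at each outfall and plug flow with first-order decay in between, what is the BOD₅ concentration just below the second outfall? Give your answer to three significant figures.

6.88 mg/L

After mixing, C = (133.0·1.600 + 12.00·105.0) / 145.0 = 1473/145.0 = 10.16 mg/L; combined flow 145.0 m³/s.
Travel time t = 36.1·1000 / 1.0 = 36100 s = 10.03 h.
7.0%/h lost → k = −ln(1 − 0.07) = 0.07257 h⁻¹.
After decay, C = 10.16 × e^(−kt) = 10.16 × 0.4830 = 4.906 mg/L.
At the second outfall, C = (145.0·4.906 + 3.010·102.0) / (145.0 + 3.010) = 6.881 mg/L.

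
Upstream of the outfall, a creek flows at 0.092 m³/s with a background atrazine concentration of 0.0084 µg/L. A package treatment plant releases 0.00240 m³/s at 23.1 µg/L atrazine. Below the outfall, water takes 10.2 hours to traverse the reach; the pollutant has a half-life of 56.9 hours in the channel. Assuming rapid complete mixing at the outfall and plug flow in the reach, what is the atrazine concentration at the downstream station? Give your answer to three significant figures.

0.526 µg/L

Conservation of mass: C = (0.09200·0.008400 + 0.002400·23.10) / 0.09440 = 0.05621/0.09440 = 0.5955 µg/L.
Half-life 56.9 h → k = ln 2 / 56.9 = 0.01218 h⁻¹ = 0.2924 d⁻¹.
First-order decay: C = 0.5955·exp(−k·t) = 0.5955·0.8832 = 0.5259 µg/L.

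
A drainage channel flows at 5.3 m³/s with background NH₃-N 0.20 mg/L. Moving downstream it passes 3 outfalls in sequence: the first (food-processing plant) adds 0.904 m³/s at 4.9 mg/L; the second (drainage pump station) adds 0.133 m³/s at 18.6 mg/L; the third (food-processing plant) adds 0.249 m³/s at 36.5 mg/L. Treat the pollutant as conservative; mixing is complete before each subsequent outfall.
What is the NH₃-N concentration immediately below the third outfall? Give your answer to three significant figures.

Outfall 1: combined Q = 6.204 m³/s; C = (5.300·0.2000 + 0.9040·4.900)/6.204 = 0.8848 mg/L.
Outfall 2: combined Q = 6.337 m³/s; C = (6.204·0.8848 + 0.1330·18.60)/6.337 = 1.257 mg/L.
Outfall 3: combined Q = 6.586 m³/s; C = (6.337·1.257 + 0.2490·36.50)/6.586 = 2.589 mg/L.

2.59 mg/L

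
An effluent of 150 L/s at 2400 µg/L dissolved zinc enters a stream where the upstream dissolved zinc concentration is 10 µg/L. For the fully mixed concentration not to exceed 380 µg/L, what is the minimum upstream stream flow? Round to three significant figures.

Set C_mix = 380: (Q·10.00 + 150.0·2400) / (Q + 150.0) = 380
→ Q = 150.0·(2400 − 380)/(380 − 10.00) = 818.9 L/s.

819 L/s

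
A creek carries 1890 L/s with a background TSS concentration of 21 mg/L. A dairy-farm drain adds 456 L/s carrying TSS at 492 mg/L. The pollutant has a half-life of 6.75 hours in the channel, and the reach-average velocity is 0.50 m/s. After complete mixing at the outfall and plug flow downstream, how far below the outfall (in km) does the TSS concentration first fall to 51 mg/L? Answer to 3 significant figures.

13.9 km

Conservation of mass: C = (1890·21.00 + 456.0·492.0) / 2346 = 264000/2346 = 112.5 mg/L.
Half-life 6.75 h → k = ln 2 / 6.75 = 0.1027 h⁻¹ = 2.465 d⁻¹.
Set 112.5·exp(−k·t) = 51 → t = ln(112.5/51)/k = 27750 s = 7.708 h.
Distance = v·t = 0.50·27750 = 13880 m = 13.88 km.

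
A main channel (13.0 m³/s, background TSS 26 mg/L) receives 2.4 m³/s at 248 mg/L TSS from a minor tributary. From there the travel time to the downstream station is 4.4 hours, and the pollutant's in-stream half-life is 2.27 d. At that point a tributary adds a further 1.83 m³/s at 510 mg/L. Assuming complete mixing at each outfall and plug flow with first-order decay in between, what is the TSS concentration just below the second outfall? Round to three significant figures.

Conservation of mass: C = (13.00·26.00 + 2.400·248.0) / 15.40 = 933.2/15.40 = 60.60 mg/L; combined flow 15.40 m³/s.
Half-life 2.27 d → k = ln 2 / 2.27 = 0.3054 d⁻¹.
First-order decay: C = 60.60·exp(−k·t) = 60.60·0.9456 = 57.30 mg/L.
At the second outfall, C = (15.40·57.30 + 1.830·510.0) / (15.40 + 1.830) = 105.4 mg/L.

105 mg/L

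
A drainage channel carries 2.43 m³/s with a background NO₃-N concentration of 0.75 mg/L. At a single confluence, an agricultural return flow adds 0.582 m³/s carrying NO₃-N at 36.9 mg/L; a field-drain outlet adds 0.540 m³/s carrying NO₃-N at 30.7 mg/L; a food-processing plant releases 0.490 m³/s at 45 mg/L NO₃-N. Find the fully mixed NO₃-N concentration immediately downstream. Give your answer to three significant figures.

15.3 mg/L

After mixing, C = (2.430·0.7500 + 0.5820·36.90 + 0.5400·30.70 + 0.4900·45.00) / 4.042 = 61.93/4.042 = 15.32 mg/L.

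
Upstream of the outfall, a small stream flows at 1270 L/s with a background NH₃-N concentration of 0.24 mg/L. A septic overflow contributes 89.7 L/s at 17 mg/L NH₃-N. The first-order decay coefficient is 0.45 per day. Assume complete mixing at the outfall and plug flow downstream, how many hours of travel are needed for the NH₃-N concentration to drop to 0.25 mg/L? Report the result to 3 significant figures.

Conservation of mass: C = (1270·0.2400 + 89.70·17.00) / 1360 = 1830/1360 = 1.346 mg/L.
1.346·exp(−k·t) = 0.25 → t = ln(1.346/0.25)/k = 323200 s = 89.77 h.

89.8 h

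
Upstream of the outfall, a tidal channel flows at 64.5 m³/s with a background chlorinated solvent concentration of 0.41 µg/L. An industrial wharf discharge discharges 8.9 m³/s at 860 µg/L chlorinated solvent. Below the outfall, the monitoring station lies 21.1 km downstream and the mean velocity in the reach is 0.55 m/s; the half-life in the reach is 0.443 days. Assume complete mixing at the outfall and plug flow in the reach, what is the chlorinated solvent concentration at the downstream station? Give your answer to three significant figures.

Mixed concentration C = ΣQC/ΣQ = (64.50·0.4100 + 8.900·860.0) / 73.40 = 7680/73.40 = 104.6 µg/L.
Travel time t = 21.1·1000 / 0.55 = 38360 s = 10.66 h.
Half-life 0.443 d → k = ln 2 / 0.443 = 1.565 d⁻¹.
After decay, C = 104.6 × e^(−kt) = 104.6 × 0.4992 = 52.24 µg/L.

52.2 µg/L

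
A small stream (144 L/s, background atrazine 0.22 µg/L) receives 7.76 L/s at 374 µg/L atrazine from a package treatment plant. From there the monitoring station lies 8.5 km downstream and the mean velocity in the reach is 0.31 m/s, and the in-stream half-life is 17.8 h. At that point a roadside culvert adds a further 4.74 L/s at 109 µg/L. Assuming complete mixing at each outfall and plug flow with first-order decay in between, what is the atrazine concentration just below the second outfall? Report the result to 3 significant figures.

After mixing, C = (144.0·0.2200 + 7.760·374.0) / 151.8 = 2934/151.8 = 19.33 µg/L; combined flow 151.8 L/s.
Travel time t = 8.5·1000 / 0.31 = 27420 s = 7.616 h.
Half-life 17.8 h → k = ln 2 / 17.8 = 0.03894 h⁻¹ = 0.9346 d⁻¹.
Applying C = C₀e^(−kt): 19.33 × 0.7433 = 14.37 µg/L.
Second outfall: C = (151.8·14.37 + 4.740·109.0)/156.5 = 17.24 µg/L.

17.2 µg/L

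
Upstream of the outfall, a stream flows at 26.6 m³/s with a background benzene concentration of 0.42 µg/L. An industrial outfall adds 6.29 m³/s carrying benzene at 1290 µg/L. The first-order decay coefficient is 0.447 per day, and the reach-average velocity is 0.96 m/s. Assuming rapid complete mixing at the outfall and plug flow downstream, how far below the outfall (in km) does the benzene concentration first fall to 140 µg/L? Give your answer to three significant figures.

After mixing, C = (26.60·0.4200 + 6.290·1290) / 32.89 = 8125/32.89 = 247.0 µg/L.
Set 247.0·exp(−k·t) = 140 → t = ln(247.0/140)/k = 109800 s = 30.49 h.
Distance = v·t = 0.96·109800 = 105400 m = 105.4 km.

105 km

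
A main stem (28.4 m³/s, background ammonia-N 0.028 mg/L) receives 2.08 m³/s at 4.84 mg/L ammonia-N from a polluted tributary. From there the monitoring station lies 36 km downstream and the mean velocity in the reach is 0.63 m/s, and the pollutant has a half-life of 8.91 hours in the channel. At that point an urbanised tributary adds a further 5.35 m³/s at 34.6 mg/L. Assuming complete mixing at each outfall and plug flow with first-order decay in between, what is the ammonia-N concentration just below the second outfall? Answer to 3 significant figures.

5.25 mg/L

After mixing, C = (28.40·0.02800 + 2.080·4.840) / 30.48 = 10.86/30.48 = 0.3564 mg/L; combined flow 30.48 m³/s.
Travel time t = 36·1000 / 0.63 = 57140 s = 15.87 h.
Half-life 8.91 h → k = ln 2 / 8.91 = 0.07779 h⁻¹ = 1.867 d⁻¹.
Decay over the reach: 0.3564·exp(−kt) = 0.3564·0.2909 = 0.1037 mg/L.
At the second outfall, C = (30.48·0.1037 + 5.350·34.60) / (30.48 + 5.350) = 5.255 mg/L.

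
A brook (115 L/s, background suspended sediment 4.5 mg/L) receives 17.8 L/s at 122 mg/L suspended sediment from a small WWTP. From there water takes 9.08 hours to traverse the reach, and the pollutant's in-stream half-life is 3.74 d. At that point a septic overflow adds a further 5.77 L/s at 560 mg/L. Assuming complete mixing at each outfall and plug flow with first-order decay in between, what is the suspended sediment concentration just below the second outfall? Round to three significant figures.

Conservation of mass: C = (115.0·4.500 + 17.80·122.0) / 132.8 = 2689/132.8 = 20.25 mg/L; combined flow 132.8 L/s.
Half-life 3.74 d → k = ln 2 / 3.74 = 0.1853 d⁻¹.
Applying C = C₀e^(−kt): 20.25 × 0.9323 = 18.88 mg/L.
Second outfall: C = (132.8·18.88 + 5.770·560.0)/138.6 = 41.41 mg/L.

41.4 mg/L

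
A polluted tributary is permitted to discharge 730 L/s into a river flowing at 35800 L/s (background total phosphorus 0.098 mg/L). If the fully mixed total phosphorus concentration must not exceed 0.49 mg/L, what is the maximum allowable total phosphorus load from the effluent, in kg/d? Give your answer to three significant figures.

Mass balance at the limit: 35800·0.09800 + 730.0·Cₑ = 36530·0.49 → Cₑ = 19.71 mg/L.
730.0 L/s = 0.7300 m³/s. Load = 0.7300 m³/s × 19.71 g/m³ × 86 400 s/d = 1243 kg/d.

1240 kg/d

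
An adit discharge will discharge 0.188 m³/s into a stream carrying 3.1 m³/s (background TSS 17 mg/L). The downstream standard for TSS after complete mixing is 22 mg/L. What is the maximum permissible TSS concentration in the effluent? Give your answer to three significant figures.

At the limit, (Qr·Cr + Qe·Cₑ)/(Qr + Qe) = 22:
Cₑ = (3.288·22 − 3.100·17.00) / 0.1880 = 104.4 mg/L.

104 mg/L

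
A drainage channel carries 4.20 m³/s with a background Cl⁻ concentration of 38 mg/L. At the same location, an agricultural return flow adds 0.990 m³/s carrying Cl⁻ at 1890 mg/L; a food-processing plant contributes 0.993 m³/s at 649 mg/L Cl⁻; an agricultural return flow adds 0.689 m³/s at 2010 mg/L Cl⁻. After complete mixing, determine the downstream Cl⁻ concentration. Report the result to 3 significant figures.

Mixed concentration C = ΣQC/ΣQ = (4.200·38.00 + 0.9900·1890 + 0.9930·649.0 + 0.6890·2010) / 6.872 = 4060/6.872 = 590.8 mg/L.

591 mg/L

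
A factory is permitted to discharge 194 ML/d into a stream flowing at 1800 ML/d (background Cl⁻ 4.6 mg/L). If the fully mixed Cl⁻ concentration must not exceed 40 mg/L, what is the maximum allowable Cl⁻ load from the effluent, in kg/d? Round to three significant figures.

Mass balance at the limit: 1800·4.600 + 194.0·Cₑ = 1994·40 → Cₑ = 368.5 mg/L.
194.0 ML/d = 2.245 m³/s. Load = 2.245 m³/s × 368.5 g/m³ × 86 400 s/d = 71480 kg/d.

71500 kg/d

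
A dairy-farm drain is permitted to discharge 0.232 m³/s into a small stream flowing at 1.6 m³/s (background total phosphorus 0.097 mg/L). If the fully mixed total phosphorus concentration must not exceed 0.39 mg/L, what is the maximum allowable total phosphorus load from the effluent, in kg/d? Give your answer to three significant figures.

48.3 kg/d

Mass balance at the limit: 1.600·0.09700 + 0.2320·Cₑ = 1.832·0.39 → Cₑ = 2.411 mg/L.
Load = 0.2320 m³/s × 2.411 g/m³ × 86 400 s/d = 48.32 kg/d.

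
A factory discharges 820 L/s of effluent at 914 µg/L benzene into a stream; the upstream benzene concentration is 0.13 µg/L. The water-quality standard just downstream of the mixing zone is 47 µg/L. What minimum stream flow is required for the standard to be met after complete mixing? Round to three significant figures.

15200 L/s

Set C_mix = 47: (Q·0.1300 + 820.0·914.0) / (Q + 820.0) = 47
→ Q = 820.0·(914.0 − 47)/(47 − 0.1300) = 15170 L/s.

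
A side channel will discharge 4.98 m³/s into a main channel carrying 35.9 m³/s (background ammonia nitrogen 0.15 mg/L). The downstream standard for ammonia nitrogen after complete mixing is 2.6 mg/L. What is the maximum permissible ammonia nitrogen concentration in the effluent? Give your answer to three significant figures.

20.3 mg/L

At the limit, (Qr·Cr + Qe·Cₑ)/(Qr + Qe) = 2.6:
Cₑ = (40.88·2.6 − 35.90·0.1500) / 4.980 = 20.26 mg/L.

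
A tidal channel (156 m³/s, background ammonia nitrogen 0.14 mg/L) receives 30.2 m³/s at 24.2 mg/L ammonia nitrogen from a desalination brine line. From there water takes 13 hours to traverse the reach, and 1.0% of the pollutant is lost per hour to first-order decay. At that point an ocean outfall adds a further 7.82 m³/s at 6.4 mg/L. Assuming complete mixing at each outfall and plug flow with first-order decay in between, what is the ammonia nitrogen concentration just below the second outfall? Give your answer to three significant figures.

3.66 mg/L

After mixing, C = (156.0·0.1400 + 30.20·24.20) / 186.2 = 752.7/186.2 = 4.042 mg/L; combined flow 186.2 m³/s.
1.0%/h lost → k = −ln(1 − 0.01) = 0.01005 h⁻¹.
After decay, C = 4.042 × e^(−kt) = 4.042 × 0.8775 = 3.547 mg/L.
Second outfall: C = (186.2·3.547 + 7.820·6.400)/194.0 = 3.662 mg/L.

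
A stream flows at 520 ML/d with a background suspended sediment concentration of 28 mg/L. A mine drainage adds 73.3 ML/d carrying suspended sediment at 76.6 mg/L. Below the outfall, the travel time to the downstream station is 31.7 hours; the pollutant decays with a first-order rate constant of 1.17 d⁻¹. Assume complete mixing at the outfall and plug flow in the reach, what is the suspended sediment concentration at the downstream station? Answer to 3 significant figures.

Conservation of mass: C = (520.0·28.00 + 73.30·76.60) / 593.3 = 20170/593.3 = 34.00 mg/L.
After decay, C = 34.00 × e^(−kt) = 34.00 × 0.2132 = 7.251 mg/L.

7.25 mg/L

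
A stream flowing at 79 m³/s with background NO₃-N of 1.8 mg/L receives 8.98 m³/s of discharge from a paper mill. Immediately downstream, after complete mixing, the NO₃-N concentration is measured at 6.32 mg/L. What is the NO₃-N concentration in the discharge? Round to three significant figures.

Mass balance: 79.00·1.800 + 8.980·Cₑ = 87.98·6.320
→ Cₑ = (87.98·6.320 − 79.00·1.800) / 8.980 = 46.08 mg/L.

46.1 mg/L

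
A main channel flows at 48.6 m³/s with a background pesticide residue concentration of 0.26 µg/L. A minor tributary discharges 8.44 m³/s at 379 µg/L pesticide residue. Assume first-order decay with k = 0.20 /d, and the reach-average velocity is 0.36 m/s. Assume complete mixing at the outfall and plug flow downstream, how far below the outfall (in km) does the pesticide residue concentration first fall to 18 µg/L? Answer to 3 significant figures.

Conservation of mass: C = (48.60·0.2600 + 8.440·379.0) / 57.04 = 3211/57.04 = 56.30 µg/L.
Set 56.30·exp(−k·t) = 18 → t = ln(56.30/18)/k = 492600 s = 136.8 h.
Distance = v·t = 0.36·492600 = 177300 m = 177.3 km.

177 km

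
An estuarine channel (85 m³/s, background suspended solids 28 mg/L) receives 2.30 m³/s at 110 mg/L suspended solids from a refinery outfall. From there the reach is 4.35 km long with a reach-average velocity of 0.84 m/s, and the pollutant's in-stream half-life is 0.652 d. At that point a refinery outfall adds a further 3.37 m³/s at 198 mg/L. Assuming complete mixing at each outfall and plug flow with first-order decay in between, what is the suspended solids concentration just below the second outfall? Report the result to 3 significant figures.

34.6 mg/L

Mixed concentration C = ΣQC/ΣQ = (85.00·28.00 + 2.300·110.0) / 87.30 = 2633/87.30 = 30.16 mg/L; combined flow 87.30 m³/s.
Travel time t = 4.35·1000 / 0.84 = 5179 s = 1.438 h.
Half-life 0.652 d → k = ln 2 / 0.652 = 1.063 d⁻¹.
Applying C = C₀e^(−kt): 30.16 × 0.9383 = 28.30 mg/L.
Second outfall: C = (87.30·28.30 + 3.370·198.0)/90.67 = 34.61 mg/L.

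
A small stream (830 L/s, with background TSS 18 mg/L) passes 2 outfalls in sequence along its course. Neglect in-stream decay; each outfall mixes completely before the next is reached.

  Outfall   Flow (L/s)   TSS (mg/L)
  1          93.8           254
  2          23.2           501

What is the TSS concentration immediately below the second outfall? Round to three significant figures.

Outfall 1: combined Q = 923.8 L/s; C = (830.0·18.00 + 93.80·254.0)/923.8 = 41.96 mg/L.
Outfall 2: combined Q = 947.0 L/s; C = (923.8·41.96 + 23.20·501.0)/947.0 = 53.21 mg/L.

53.2 mg/L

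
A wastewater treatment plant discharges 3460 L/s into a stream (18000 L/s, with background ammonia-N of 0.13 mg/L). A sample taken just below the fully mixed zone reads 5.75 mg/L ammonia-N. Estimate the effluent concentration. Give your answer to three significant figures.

Mass balance: 18000·0.1300 + 3460·Cₑ = 21460·5.750
→ Cₑ = (21460·5.750 − 18000·0.1300) / 3460 = 34.99 mg/L.

35.0 mg/L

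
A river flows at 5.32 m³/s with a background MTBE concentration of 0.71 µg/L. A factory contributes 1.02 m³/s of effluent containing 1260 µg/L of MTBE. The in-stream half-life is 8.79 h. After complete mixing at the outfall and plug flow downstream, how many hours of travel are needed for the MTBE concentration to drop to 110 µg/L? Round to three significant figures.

Mass balance: C = (5.320·0.7100 + 1.020·1260) / 6.340 = 1289/6.340 = 203.3 µg/L.
Half-life 8.79 h → k = ln 2 / 8.79 = 0.07886 h⁻¹ = 1.893 d⁻¹.
203.3·exp(−k·t) = 110 → t = ln(203.3/110)/k = 28040 s = 7.789 h.

7.79 h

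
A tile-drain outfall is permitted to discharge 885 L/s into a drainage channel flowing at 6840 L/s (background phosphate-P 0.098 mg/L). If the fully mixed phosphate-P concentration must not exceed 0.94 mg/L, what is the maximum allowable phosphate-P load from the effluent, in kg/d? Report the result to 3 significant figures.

569 kg/d

Mass balance at the limit: 6840·0.09800 + 885.0·Cₑ = 7725·0.94 → Cₑ = 7.448 mg/L.
885.0 L/s = 0.8850 m³/s. Load = 0.8850 m³/s × 7.448 g/m³ × 86 400 s/d = 569.5 kg/d.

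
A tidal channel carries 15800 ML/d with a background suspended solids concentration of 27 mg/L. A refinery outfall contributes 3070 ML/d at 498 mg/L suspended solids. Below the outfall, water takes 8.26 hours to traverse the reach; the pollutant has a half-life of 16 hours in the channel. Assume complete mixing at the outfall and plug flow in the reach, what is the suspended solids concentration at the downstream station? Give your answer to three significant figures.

Mixed concentration C = ΣQC/ΣQ = (15800·27.00 + 3070·498.0) / 18870 = 1955000/18870 = 103.6 mg/L.
Half-life 16 h → k = ln 2 / 16 = 0.04332 h⁻¹ = 1.040 d⁻¹.
Decay over the reach: 103.6·exp(−kt) = 103.6·0.6992 = 72.46 mg/L.

72.5 mg/L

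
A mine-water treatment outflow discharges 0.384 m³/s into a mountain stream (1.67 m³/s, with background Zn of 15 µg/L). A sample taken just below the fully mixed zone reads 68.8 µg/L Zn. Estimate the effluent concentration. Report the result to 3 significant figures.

303 µg/L

Mass balance: 1.670·15.00 + 0.3840·Cₑ = 2.054·68.80
→ Cₑ = (2.054·68.80 − 1.670·15.00) / 0.3840 = 302.8 µg/L.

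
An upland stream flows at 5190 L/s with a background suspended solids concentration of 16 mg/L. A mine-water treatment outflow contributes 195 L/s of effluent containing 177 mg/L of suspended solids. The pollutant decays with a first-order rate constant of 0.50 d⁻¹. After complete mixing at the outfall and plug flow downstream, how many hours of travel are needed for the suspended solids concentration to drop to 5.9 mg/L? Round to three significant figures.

62.8 h

Flow-weighted average: C = (5190·16.00 + 195.0·177.0) / 5385 = 117600/5385 = 21.83 mg/L.
21.83·exp(−k·t) = 5.9 → t = ln(21.83/5.9)/k = 226100 s = 62.80 h.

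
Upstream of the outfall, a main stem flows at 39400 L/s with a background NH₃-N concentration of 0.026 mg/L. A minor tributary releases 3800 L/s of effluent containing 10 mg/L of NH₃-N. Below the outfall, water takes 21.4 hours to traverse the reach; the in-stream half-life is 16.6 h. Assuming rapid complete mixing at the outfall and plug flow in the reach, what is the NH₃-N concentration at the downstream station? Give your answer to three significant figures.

After mixing, C = (39400·0.02600 + 3800·10.00) / 43200 = 39020/43200 = 0.9033 mg/L.
Half-life 16.6 h → k = ln 2 / 16.6 = 0.04176 h⁻¹ = 1.002 d⁻¹.
After decay, C = 0.9033 × e^(−kt) = 0.9033 × 0.4092 = 0.3696 mg/L.

0.370 mg/L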